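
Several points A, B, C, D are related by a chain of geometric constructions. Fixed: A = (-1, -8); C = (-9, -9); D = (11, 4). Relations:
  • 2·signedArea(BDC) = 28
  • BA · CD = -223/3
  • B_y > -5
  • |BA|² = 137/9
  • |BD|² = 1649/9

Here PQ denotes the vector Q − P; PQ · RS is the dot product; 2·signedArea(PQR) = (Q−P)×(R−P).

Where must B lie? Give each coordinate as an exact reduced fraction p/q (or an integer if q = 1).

B = (1/3, -13/3)

1. B_x = 1/3  [2·signedArea(BDC) = 28 ∩ BA · CD = -223/3]
2. B_y = -13/3  [2·signedArea(BDC) = 28 ∩ BA · CD = -223/3]
   → B = (1/3, -13/3)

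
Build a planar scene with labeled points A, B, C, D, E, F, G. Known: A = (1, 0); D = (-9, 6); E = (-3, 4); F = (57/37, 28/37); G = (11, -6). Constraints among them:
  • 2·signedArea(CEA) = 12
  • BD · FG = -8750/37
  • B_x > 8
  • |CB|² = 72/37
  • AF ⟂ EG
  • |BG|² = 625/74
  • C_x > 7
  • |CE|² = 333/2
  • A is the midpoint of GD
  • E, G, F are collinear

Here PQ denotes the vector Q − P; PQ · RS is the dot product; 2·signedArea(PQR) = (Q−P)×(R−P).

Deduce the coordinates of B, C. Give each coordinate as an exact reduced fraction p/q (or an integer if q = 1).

1. B_x = 639/74  [line -350/37·x + 250/37·y + 4100/37 = 0 ∩ |BG|² = 625/74]
2. B_y = -319/74  [line -350/37·x + 250/37·y + 4100/37 = 0 ∩ |BG|² = 625/74]
   → B = (639/74, -319/74)
3. C_x = 15/2  [line 4·x + 4·y + -16 = 0 ∩ |CE|² = 333/2]
4. C_y = -7/2  [line 4·x + 4·y + -16 = 0 ∩ |CE|² = 333/2]
   → C = (15/2, -7/2)

B = (639/74, -319/74)
C = (15/2, -7/2)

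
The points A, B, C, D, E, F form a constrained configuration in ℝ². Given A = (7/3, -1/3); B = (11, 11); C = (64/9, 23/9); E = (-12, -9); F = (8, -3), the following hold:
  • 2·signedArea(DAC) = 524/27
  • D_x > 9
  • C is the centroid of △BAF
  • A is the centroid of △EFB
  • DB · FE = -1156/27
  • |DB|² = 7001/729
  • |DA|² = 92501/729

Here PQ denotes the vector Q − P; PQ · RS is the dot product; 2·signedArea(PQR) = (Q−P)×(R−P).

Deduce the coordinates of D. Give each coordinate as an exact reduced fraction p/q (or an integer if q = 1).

D = (262/27, 221/27)

1. D_x = 262/27  [2·signedArea(DAC) = 524/27 ∩ DB · FE = -1156/27]
2. D_y = 221/27  [2·signedArea(DAC) = 524/27 ∩ DB · FE = -1156/27]
   → D = (262/27, 221/27)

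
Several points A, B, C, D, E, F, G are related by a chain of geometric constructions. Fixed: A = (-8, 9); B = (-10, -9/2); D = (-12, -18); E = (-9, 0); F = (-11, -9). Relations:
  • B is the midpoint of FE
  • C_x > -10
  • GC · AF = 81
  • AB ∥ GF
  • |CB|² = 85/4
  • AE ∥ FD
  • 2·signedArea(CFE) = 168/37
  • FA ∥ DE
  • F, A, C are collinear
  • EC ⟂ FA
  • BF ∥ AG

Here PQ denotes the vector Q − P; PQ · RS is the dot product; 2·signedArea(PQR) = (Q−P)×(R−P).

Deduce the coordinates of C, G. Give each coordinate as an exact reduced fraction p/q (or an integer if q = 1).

C = (-351/37, 3/37)
G = (-9, 9/2)

1. C_x = -351/37  [F, A, C are collinear ∩ EC ⟂ FA]
2. C_y = 3/37  [F, A, C are collinear ∩ EC ⟂ FA]
   → C = (-351/37, 3/37)
3. G_x = -9  [AB ∥ GF ∩ BF ∥ AG]
4. G_y = 9/2  [AB ∥ GF ∩ BF ∥ AG]
   → G = (-9, 9/2)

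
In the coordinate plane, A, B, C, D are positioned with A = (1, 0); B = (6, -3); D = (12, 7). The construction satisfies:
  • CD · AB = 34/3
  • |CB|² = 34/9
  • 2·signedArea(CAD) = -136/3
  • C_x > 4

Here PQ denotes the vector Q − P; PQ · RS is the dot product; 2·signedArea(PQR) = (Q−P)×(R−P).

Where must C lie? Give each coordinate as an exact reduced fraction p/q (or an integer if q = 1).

C = (13/3, -2)

1. C_x = 13/3  [CD · AB = 34/3 ∩ 2·signedArea(CAD) = -136/3]
2. C_y = -2  [CD · AB = 34/3 ∩ 2·signedArea(CAD) = -136/3]
   → C = (13/3, -2)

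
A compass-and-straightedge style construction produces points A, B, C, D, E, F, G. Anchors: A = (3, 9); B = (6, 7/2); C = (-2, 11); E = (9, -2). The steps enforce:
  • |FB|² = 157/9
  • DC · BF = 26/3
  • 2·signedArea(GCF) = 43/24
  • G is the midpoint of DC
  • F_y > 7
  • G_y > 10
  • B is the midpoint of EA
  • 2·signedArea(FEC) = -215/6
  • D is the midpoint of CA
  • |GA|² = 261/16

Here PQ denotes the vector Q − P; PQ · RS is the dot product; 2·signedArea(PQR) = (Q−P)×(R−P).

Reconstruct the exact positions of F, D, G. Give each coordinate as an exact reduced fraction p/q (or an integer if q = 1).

1. F_x = 4  [line -13·x + -11·y + 785/6 = 0 ∩ |FB|² = 157/9]
2. F_y = 43/6  [line -13·x + -11·y + 785/6 = 0 ∩ |FB|² = 157/9]
   → F = (4, 43/6)
3. D_x = 1/2  [D is the midpoint of CA]
4. D_y = 10  [D is the midpoint of CA]
   → D = (1/2, 10)
5. G_x = -3/4  [G is the midpoint of DC]
6. G_y = 21/2  [G is the midpoint of DC]
   → G = (-3/4, 21/2)

D = (1/2, 10)
F = (4, 43/6)
G = (-3/4, 21/2)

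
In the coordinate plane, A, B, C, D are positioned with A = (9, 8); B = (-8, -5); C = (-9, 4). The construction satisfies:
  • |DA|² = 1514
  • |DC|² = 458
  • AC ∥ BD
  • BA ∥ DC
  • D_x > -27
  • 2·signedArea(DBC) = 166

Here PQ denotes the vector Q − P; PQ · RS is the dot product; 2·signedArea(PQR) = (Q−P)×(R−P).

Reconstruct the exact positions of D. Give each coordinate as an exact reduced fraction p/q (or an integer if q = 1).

D = (-26, -9)

1. D_x = -26  [BA ∥ DC ∩ AC ∥ BD]
2. D_y = -9  [BA ∥ DC ∩ AC ∥ BD]
   → D = (-26, -9)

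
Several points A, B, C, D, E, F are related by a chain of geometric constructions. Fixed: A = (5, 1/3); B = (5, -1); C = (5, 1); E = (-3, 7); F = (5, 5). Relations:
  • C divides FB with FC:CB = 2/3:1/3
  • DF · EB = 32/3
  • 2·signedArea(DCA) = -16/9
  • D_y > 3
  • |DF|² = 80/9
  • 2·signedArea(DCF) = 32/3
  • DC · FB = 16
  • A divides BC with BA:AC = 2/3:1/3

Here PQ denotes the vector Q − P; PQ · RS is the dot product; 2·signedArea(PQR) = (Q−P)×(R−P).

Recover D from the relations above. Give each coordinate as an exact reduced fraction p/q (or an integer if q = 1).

D = (7/3, 11/3)

1. D_x = 7/3  [2·signedArea(DCF) = 32/3 ∩ DC · FB = 16]
2. D_y = 11/3  [2·signedArea(DCF) = 32/3 ∩ DC · FB = 16]
   → D = (7/3, 11/3)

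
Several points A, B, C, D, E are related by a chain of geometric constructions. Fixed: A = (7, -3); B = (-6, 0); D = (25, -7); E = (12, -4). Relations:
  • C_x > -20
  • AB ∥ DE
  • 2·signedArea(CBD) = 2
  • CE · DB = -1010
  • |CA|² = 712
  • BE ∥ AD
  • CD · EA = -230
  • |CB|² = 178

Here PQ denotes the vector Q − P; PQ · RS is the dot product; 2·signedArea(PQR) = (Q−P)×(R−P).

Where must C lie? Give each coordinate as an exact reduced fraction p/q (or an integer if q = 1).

1. C_x = -19  [CE · DB = -1010 ∩ 2·signedArea(CBD) = 2]
2. C_y = 3  [CE · DB = -1010 ∩ 2·signedArea(CBD) = 2]
   → C = (-19, 3)

C = (-19, 3)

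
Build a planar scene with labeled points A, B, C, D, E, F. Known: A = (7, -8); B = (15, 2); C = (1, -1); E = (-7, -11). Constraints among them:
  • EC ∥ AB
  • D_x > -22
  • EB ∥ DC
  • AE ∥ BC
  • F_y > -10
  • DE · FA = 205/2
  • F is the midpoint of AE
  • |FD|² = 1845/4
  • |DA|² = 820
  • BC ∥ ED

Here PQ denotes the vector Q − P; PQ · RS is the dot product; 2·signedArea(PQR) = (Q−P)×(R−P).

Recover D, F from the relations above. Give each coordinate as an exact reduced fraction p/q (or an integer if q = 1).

D = (-21, -14)
F = (0, -19/2)

1. D_x = -21  [EB ∥ DC ∩ BC ∥ ED]
2. D_y = -14  [EB ∥ DC ∩ BC ∥ ED]
   → D = (-21, -14)
3. F_x = 0  [F is the midpoint of AE]
4. F_y = -19/2  [F is the midpoint of AE]
   → F = (0, -19/2)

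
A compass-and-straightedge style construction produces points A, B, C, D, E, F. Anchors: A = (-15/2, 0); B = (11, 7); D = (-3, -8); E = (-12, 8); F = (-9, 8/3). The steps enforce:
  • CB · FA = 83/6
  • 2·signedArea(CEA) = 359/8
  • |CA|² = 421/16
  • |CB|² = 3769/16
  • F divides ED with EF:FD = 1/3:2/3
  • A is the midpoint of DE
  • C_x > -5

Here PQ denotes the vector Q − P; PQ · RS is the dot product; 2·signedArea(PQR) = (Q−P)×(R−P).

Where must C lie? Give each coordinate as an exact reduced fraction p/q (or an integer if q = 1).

C = (-4, 15/4)

1. C_x = -4  [CB · FA = 83/6 ∩ 2·signedArea(CEA) = 359/8]
2. C_y = 15/4  [CB · FA = 83/6 ∩ 2·signedArea(CEA) = 359/8]
   → C = (-4, 15/4)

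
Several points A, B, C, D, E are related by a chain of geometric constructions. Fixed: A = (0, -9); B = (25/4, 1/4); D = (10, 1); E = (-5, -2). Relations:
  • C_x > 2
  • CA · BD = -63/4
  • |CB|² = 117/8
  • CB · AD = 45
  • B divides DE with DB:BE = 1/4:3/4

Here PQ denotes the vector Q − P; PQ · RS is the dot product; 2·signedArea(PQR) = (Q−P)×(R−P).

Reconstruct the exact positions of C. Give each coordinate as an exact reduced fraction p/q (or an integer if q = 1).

C = (5/2, -1/2)

1. C_x = 5/2  [CA · BD = -63/4 ∩ CB · AD = 45]
2. C_y = -1/2  [CA · BD = -63/4 ∩ CB · AD = 45]
   → C = (5/2, -1/2)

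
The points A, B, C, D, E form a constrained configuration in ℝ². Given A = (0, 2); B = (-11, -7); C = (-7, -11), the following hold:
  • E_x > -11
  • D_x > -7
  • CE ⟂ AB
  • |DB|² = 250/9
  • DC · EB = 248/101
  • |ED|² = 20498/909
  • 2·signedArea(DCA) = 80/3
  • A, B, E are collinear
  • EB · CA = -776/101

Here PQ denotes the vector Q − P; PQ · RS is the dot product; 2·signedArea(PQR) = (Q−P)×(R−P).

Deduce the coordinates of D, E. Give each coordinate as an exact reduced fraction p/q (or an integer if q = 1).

D = (-6, -16/3)
E = (-1067/101, -671/101)

1. D_x = -6  [line -13·x + 7·y + -122/3 = 0 ∩ |DB|² = 250/9]
2. D_y = -16/3  [line -13·x + 7·y + -122/3 = 0 ∩ |DB|² = 250/9]
   → D = (-6, -16/3)
3. E_x = -1067/101  [DC · EB = 248/101 ∩ A, B, E are collinear]
4. E_y = -671/101  [DC · EB = 248/101 ∩ A, B, E are collinear]
   → E = (-1067/101, -671/101)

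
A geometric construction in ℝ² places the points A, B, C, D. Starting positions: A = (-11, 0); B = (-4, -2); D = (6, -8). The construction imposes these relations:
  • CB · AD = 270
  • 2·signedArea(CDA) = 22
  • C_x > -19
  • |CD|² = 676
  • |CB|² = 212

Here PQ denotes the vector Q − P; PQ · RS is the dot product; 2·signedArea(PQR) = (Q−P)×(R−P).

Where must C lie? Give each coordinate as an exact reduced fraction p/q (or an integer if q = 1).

C = (-18, 2)

1. C_x = -18  [2·signedArea(CDA) = 22 ∩ CB · AD = 270]
2. C_y = 2  [2·signedArea(CDA) = 22 ∩ CB · AD = 270]
   → C = (-18, 2)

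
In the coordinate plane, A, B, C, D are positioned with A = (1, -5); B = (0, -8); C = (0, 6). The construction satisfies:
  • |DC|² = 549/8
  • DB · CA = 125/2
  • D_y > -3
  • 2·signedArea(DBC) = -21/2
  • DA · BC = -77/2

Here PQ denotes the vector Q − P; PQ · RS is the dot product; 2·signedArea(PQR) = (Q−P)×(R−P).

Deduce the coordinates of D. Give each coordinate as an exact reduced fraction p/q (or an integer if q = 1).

D = (3/4, -9/4)

1. D_x = 3/4  [DA · BC = -77/2 ∩ DB · CA = 125/2]
2. D_y = -9/4  [DA · BC = -77/2 ∩ DB · CA = 125/2]
   → D = (3/4, -9/4)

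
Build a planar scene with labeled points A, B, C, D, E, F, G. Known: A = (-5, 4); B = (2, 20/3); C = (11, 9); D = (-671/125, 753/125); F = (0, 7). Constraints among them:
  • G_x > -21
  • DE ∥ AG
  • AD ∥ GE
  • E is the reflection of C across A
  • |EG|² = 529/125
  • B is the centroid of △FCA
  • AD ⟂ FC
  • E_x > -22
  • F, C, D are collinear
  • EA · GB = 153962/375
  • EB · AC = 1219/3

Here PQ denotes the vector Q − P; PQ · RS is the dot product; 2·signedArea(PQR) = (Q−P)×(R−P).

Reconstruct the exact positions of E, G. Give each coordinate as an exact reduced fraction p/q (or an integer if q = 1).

E = (-21, -1)
G = (-2579/125, -378/125)

1. E_x = -21  [E is the reflection of C across A]
2. E_y = -1  [E is the reflection of C across A]
   → E = (-21, -1)
3. G_x = -2579/125  [AD ∥ GE ∩ DE ∥ AG]
4. G_y = -378/125  [AD ∥ GE ∩ DE ∥ AG]
   → G = (-2579/125, -378/125)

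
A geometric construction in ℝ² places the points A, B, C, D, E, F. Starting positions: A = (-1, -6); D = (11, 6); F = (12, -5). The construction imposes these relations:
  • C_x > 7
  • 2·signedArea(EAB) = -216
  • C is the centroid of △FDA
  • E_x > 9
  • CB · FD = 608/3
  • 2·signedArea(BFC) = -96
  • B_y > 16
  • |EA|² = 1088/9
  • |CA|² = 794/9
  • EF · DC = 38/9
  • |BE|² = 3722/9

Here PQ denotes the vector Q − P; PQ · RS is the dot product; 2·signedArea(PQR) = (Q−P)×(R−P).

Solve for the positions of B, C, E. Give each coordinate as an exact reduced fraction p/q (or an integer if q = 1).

B = (10, 17)
C = (22/3, -5/3)
E = (29/3, -10/3)

1. C_x = 22/3  [C is the centroid of △FDA]
2. C_y = -5/3  [C is the centroid of △FDA]
   → C = (22/3, -5/3)
3. E_x = 29/3  [line 11/3·x + 23/3·y + -89/9 = 0 ∩ |EA|² = 1088/9]
4. E_y = -10/3  [line 11/3·x + 23/3·y + -89/9 = 0 ∩ |EA|² = 1088/9]
   → E = (29/3, -10/3)
5. B_x = 10  [2·signedArea(BFC) = -96 ∩ CB · FD = 608/3]
6. B_y = 17  [2·signedArea(BFC) = -96 ∩ CB · FD = 608/3]
   → B = (10, 17)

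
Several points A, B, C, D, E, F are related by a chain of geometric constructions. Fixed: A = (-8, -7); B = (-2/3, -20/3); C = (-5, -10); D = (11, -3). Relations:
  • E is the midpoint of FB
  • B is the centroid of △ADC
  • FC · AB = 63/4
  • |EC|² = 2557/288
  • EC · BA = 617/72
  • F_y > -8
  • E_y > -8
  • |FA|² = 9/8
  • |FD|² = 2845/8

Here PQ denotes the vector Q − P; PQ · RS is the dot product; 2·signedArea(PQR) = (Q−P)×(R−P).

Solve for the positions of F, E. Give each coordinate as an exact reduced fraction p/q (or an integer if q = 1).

1. E_x = -95/24  [line 22/3·x + 1/3·y + 2263/72 = 0 ∩ |EC|² = 2557/288]
2. E_y = -173/24  [line 22/3·x + 1/3·y + 2263/72 = 0 ∩ |EC|² = 2557/288]
   → E = (-95/24, -173/24)
3. F_x = -29/4  [FC · AB = 63/4 ∩ E is the midpoint of FB]
4. F_y = -31/4  [FC · AB = 63/4 ∩ E is the midpoint of FB]
   → F = (-29/4, -31/4)

E = (-95/24, -173/24)
F = (-29/4, -31/4)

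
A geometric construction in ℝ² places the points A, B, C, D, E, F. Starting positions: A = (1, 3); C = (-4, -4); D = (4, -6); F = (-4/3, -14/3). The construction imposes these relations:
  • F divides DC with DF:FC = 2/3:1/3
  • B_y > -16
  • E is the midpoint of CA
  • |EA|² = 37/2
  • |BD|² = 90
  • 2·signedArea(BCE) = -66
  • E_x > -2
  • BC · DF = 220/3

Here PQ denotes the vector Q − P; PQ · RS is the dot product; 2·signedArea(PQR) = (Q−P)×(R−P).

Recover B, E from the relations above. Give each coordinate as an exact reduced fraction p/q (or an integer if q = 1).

B = (7, -15)
E = (-3/2, -1/2)

1. E_x = -3/2  [E is the midpoint of CA]
2. E_y = -1/2  [E is the midpoint of CA]
   → E = (-3/2, -1/2)
3. B_x = 7  [2·signedArea(BCE) = -66 ∩ BC · DF = 220/3]
4. B_y = -15  [2·signedArea(BCE) = -66 ∩ BC · DF = 220/3]
   → B = (7, -15)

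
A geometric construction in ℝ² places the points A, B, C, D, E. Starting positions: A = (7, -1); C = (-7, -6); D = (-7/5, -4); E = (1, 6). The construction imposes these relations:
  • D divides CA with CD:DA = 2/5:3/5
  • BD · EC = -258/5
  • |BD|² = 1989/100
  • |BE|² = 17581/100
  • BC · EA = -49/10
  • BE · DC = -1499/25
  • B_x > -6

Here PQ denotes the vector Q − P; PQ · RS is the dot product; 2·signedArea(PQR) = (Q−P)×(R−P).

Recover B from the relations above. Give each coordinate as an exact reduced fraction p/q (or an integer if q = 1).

B = (-28/5, -11/2)

1. B_x = -28/5  [BC · EA = -49/10 ∩ BD · EC = -258/5]
2. B_y = -11/2  [BC · EA = -49/10 ∩ BD · EC = -258/5]
   → B = (-28/5, -11/2)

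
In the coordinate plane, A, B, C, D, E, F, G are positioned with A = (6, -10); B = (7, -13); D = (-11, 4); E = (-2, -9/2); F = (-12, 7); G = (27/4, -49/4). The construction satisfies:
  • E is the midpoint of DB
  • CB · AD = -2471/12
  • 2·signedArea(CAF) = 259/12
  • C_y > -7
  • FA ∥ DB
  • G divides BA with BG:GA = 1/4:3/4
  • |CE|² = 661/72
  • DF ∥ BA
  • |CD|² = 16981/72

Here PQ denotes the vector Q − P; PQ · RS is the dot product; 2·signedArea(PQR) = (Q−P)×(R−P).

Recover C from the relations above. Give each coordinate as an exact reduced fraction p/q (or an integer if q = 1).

C = (7/12, -73/12)

1. C_x = 7/12  [2·signedArea(CAF) = 259/12 ∩ CB · AD = -2471/12]
2. C_y = -73/12  [2·signedArea(CAF) = 259/12 ∩ CB · AD = -2471/12]
   → C = (7/12, -73/12)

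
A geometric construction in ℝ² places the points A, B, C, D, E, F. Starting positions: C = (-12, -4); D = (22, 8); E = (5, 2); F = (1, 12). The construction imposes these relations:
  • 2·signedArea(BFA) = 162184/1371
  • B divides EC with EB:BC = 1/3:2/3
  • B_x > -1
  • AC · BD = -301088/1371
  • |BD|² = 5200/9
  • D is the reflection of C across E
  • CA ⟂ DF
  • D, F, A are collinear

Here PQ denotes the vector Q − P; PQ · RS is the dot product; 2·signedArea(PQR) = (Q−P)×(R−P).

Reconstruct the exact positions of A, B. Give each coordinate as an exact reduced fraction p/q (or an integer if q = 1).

1. A_x = -3932/457  [D, F, A are collinear ∩ CA ⟂ DF]
2. A_y = 6320/457  [D, F, A are collinear ∩ CA ⟂ DF]
   → A = (-3932/457, 6320/457)
3. B_x = -2/3  [B divides EC with EB:BC = 1/3:2/3]
4. B_y = 0  [B divides EC with EB:BC = 1/3:2/3]
   → B = (-2/3, 0)

A = (-3932/457, 6320/457)
B = (-2/3, 0)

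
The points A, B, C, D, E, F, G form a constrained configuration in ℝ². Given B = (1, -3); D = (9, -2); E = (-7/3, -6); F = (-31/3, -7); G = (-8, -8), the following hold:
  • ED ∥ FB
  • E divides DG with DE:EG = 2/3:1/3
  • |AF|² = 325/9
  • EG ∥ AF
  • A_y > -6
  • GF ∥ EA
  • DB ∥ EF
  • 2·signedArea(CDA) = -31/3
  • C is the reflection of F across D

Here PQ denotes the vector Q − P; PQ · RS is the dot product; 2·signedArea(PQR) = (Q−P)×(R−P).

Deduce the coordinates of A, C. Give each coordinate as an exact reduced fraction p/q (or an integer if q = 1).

A = (-14/3, -5)
C = (85/3, 3)

1. A_x = -14/3  [EG ∥ AF ∩ GF ∥ EA]
2. A_y = -5  [EG ∥ AF ∩ GF ∥ EA]
   → A = (-14/3, -5)
3. C_x = 85/3  [C is the reflection of F across D]
4. C_y = 3  [C is the reflection of F across D]
   → C = (85/3, 3)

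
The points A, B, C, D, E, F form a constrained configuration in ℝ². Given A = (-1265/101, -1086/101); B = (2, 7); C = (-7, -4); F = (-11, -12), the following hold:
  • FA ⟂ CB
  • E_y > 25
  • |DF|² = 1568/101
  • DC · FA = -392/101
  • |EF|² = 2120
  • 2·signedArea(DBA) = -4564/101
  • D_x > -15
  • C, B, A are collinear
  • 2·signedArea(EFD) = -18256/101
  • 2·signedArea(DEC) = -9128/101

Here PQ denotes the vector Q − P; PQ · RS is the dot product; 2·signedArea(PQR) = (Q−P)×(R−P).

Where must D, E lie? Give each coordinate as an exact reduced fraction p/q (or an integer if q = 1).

1. D_x = -1419/101  [line 154/101·x + -126/101·y + 966/101 = 0 ∩ |DF|² = 1568/101]
2. D_y = -960/101  [line 154/101·x + -126/101·y + 966/101 = 0 ∩ |DF|² = 1568/101]
   → D = (-1419/101, -960/101)
3. E_x = 15  [2·signedArea(EFD) = -18256/101 ∩ 2·signedArea(DEC) = -9128/101]
4. E_y = 26  [2·signedArea(EFD) = -18256/101 ∩ 2·signedArea(DEC) = -9128/101]
   → E = (15, 26)

D = (-1419/101, -960/101)
E = (15, 26)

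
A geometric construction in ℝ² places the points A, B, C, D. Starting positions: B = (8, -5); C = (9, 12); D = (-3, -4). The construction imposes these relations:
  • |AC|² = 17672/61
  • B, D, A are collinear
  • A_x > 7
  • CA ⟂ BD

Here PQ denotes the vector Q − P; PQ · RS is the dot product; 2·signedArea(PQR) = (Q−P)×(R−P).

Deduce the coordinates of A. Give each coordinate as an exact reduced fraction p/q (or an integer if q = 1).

1. A_x = 455/61  [B, D, A are collinear ∩ CA ⟂ BD]
2. A_y = -302/61  [B, D, A are collinear ∩ CA ⟂ BD]
   → A = (455/61, -302/61)

A = (455/61, -302/61)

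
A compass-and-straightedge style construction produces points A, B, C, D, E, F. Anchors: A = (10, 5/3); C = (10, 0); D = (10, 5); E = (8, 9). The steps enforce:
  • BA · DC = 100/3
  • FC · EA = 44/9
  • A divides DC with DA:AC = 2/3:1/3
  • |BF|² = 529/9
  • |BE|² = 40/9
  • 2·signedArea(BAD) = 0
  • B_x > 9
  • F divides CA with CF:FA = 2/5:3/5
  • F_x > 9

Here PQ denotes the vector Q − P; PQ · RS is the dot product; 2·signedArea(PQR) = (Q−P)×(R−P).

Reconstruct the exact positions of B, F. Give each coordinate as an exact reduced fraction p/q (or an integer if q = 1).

B = (10, 25/3)
F = (10, 2/3)

1. B_x = 10  [2·signedArea(BAD) = 0 ∩ BA · DC = 100/3]
2. B_y = 25/3  [2·signedArea(BAD) = 0 ∩ BA · DC = 100/3]
   → B = (10, 25/3)
3. F_x = 10  [F divides CA with CF:FA = 2/5:3/5]
4. F_y = 2/3  [F divides CA with CF:FA = 2/5:3/5]
   → F = (10, 2/3)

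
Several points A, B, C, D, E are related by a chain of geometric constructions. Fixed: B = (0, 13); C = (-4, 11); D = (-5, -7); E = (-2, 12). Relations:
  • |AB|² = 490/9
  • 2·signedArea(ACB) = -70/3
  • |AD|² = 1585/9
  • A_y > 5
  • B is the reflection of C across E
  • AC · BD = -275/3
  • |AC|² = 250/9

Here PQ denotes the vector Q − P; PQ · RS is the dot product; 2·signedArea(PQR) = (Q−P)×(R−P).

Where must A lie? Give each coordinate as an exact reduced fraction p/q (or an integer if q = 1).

A = (-7/3, 6)

1. A_x = -7/3  [AC · BD = -275/3 ∩ 2·signedArea(ACB) = -70/3]
2. A_y = 6  [AC · BD = -275/3 ∩ 2·signedArea(ACB) = -70/3]
   → A = (-7/3, 6)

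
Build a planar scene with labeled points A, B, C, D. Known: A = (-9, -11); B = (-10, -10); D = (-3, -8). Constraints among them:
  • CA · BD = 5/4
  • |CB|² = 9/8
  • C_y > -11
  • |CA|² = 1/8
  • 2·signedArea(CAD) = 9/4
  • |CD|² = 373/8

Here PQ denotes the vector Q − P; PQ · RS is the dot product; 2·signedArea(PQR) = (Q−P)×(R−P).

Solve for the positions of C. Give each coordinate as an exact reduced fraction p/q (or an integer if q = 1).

C = (-37/4, -43/4)

1. C_x = -37/4  [CA · BD = 5/4 ∩ 2·signedArea(CAD) = 9/4]
2. C_y = -43/4  [CA · BD = 5/4 ∩ 2·signedArea(CAD) = 9/4]
   → C = (-37/4, -43/4)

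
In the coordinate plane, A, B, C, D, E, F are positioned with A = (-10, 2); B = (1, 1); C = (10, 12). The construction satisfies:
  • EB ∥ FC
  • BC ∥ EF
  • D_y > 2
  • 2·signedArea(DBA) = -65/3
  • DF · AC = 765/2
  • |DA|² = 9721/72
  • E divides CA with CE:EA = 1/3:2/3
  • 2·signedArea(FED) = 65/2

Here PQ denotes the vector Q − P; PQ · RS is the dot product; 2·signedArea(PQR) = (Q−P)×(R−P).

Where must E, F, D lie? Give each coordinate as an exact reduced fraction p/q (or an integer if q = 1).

1. E_x = 10/3  [E divides CA with CE:EA = 1/3:2/3]
2. E_y = 26/3  [E divides CA with CE:EA = 1/3:2/3]
   → E = (10/3, 26/3)
3. F_x = 37/3  [EB ∥ FC ∩ BC ∥ EF]
4. F_y = 59/3  [EB ∥ FC ∩ BC ∥ EF]
   → F = (37/3, 59/3)
5. D_x = 19/12  [2·signedArea(DBA) = -65/3 ∩ 2·signedArea(FED) = 65/2]
6. D_y = 35/12  [2·signedArea(DBA) = -65/3 ∩ 2·signedArea(FED) = 65/2]
   → D = (19/12, 35/12)

D = (19/12, 35/12)
E = (10/3, 26/3)
F = (37/3, 59/3)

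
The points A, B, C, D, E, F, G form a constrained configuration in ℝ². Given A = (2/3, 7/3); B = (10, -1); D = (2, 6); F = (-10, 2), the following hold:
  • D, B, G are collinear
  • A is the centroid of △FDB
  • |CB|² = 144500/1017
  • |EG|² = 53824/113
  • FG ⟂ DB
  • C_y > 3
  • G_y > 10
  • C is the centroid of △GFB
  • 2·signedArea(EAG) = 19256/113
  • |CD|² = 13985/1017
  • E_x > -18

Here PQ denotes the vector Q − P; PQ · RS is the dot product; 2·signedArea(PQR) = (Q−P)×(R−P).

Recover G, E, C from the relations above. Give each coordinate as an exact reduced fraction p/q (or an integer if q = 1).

1. G_x = -318/113  [D, B, G are collinear ∩ FG ⟂ DB]
2. G_y = 1154/113  [D, B, G are collinear ∩ FG ⟂ DB]
   → G = (-318/113, 1154/113)
3. E_x = -1942/113  [line -2671/339·x + -1180/339·y + -53234/339 = 0 ∩ |EG|² = 53824/113]
4. E_y = -702/113  [line -2671/339·x + -1180/339·y + -53234/339 = 0 ∩ |EG|² = 53824/113]
   → E = (-1942/113, -702/113)
5. C_x = -106/113  [C is the centroid of △GFB]
6. C_y = 1267/339  [C is the centroid of △GFB]
   → C = (-106/113, 1267/339)

C = (-106/113, 1267/339)
E = (-1942/113, -702/113)
G = (-318/113, 1154/113)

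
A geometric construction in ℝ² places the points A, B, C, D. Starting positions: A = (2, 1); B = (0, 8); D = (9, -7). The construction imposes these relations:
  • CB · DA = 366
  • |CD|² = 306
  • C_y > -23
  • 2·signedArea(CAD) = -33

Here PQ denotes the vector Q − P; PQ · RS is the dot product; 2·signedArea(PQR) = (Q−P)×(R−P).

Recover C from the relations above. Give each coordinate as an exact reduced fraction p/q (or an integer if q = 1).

1. C_x = 18  [CB · DA = 366 ∩ 2·signedArea(CAD) = -33]
2. C_y = -22  [CB · DA = 366 ∩ 2·signedArea(CAD) = -33]
   → C = (18, -22)

C = (18, -22)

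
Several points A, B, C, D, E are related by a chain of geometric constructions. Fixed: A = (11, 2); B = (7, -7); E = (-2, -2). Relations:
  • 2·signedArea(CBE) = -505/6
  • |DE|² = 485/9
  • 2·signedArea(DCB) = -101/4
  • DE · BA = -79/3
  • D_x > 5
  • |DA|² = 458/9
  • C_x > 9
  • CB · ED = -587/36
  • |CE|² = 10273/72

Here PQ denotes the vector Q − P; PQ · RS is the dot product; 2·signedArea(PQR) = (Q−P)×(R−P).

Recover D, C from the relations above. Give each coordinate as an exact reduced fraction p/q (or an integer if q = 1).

1. D_x = 16/3  [line -4·x + -9·y + 1/3 = 0 ∩ |DE|² = 485/9]
2. D_y = -7/3  [line -4·x + -9·y + 1/3 = 0 ∩ |DE|² = 485/9]
   → D = (16/3, -7/3)
3. C_x = 115/12  [2·signedArea(CBE) = -505/6 ∩ CB · ED = -587/36]
4. C_y = 11/12  [2·signedArea(CBE) = -505/6 ∩ CB · ED = -587/36]
   → C = (115/12, 11/12)

C = (115/12, 11/12)
D = (16/3, -7/3)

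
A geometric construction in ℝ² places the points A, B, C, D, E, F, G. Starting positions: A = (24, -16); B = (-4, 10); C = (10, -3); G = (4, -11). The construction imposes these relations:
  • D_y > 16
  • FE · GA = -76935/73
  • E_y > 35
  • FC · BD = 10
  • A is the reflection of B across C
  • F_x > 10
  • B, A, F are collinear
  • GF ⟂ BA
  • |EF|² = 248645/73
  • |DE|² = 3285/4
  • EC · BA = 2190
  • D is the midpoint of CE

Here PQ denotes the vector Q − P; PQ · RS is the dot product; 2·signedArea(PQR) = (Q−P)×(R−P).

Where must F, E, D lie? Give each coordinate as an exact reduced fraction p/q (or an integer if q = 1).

1. F_x = 786/73  [B, A, F are collinear ∩ GF ⟂ BA]
2. F_y = -271/73  [B, A, F are collinear ∩ GF ⟂ BA]
   → F = (786/73, -271/73)
3. E_x = -32  [EC · BA = 2190 ∩ FE · GA = -76935/73]
4. E_y = 36  [EC · BA = 2190 ∩ FE · GA = -76935/73]
   → E = (-32, 36)
5. D_x = -11  [D is the midpoint of CE]
6. D_y = 33/2  [D is the midpoint of CE]
   → D = (-11, 33/2)

D = (-11, 33/2)
E = (-32, 36)
F = (786/73, -271/73)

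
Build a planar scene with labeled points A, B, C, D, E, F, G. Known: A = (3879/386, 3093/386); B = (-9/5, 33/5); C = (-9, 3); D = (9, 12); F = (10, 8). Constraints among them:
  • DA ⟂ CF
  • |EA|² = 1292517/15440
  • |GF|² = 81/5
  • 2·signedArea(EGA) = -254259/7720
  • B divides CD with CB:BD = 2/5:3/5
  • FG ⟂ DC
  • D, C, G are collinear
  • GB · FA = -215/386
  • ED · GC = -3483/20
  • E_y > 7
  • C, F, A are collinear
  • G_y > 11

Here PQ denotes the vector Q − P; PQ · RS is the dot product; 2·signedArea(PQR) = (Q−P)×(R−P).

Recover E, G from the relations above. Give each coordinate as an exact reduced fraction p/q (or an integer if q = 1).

E = (9/10, 159/20)
G = (41/5, 58/5)

1. G_x = 41/5  [D, C, G are collinear ∩ FG ⟂ DC]
2. G_y = 58/5  [D, C, G are collinear ∩ FG ⟂ DC]
   → G = (41/5, 58/5)
3. E_x = 9/10  [ED · GC = -3483/20 ∩ 2·signedArea(EGA) = -254259/7720]
4. E_y = 159/20  [ED · GC = -3483/20 ∩ 2·signedArea(EGA) = -254259/7720]
   → E = (9/10, 159/20)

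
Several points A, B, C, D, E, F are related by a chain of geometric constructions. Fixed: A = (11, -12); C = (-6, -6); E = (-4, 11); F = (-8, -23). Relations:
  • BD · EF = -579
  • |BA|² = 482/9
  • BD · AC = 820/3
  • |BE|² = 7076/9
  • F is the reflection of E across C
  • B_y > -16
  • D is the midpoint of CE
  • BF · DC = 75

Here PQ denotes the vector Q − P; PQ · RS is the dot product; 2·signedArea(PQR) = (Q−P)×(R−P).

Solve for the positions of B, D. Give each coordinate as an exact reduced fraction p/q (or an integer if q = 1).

1. D_x = -5  [D is the midpoint of CE]
2. D_y = 5/2  [D is the midpoint of CE]
   → D = (-5, 5/2)
3. B_x = 14/3  [BD · AC = 820/3 ∩ BF · DC = 75]
4. B_y = -47/3  [BD · AC = 820/3 ∩ BF · DC = 75]
   → B = (14/3, -47/3)

B = (14/3, -47/3)
D = (-5, 5/2)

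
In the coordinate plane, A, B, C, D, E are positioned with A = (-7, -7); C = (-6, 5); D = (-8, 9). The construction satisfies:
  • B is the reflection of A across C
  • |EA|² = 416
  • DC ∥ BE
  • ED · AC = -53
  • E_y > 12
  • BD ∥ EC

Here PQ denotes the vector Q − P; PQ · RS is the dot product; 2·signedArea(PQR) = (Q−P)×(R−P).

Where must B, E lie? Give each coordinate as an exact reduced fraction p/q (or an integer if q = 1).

1. B_x = -5  [B is the reflection of A across C]
2. B_y = 17  [B is the reflection of A across C]
   → B = (-5, 17)
3. E_x = -3  [BD ∥ EC ∩ DC ∥ BE]
4. E_y = 13  [BD ∥ EC ∩ DC ∥ BE]
   → E = (-3, 13)

B = (-5, 17)
E = (-3, 13)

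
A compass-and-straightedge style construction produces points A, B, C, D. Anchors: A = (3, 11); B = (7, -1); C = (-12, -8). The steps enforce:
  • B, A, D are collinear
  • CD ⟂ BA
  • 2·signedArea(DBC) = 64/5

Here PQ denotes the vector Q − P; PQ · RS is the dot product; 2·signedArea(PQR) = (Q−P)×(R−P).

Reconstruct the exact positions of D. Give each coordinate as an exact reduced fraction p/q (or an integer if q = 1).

1. D_x = 36/5  [B, A, D are collinear ∩ CD ⟂ BA]
2. D_y = -8/5  [B, A, D are collinear ∩ CD ⟂ BA]
   → D = (36/5, -8/5)

D = (36/5, -8/5)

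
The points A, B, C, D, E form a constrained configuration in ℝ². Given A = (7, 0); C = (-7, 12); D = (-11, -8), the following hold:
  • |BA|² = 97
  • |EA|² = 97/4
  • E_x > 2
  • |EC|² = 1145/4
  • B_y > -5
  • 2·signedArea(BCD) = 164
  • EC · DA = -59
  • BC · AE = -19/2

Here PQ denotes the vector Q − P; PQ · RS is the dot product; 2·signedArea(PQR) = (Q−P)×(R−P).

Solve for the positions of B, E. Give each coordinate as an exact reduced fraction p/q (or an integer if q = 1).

B = (-2, -4)
E = (5/2, -2)

1. E_x = 5/2  [line -18·x + -8·y + 29 = 0 ∩ |EA|² = 97/4]
2. E_y = -2  [line -18·x + -8·y + 29 = 0 ∩ |EA|² = 97/4]
   → E = (5/2, -2)
3. B_x = -2  [2·signedArea(BCD) = 164 ∩ BC · AE = -19/2]
4. B_y = -4  [2·signedArea(BCD) = 164 ∩ BC · AE = -19/2]
   → B = (-2, -4)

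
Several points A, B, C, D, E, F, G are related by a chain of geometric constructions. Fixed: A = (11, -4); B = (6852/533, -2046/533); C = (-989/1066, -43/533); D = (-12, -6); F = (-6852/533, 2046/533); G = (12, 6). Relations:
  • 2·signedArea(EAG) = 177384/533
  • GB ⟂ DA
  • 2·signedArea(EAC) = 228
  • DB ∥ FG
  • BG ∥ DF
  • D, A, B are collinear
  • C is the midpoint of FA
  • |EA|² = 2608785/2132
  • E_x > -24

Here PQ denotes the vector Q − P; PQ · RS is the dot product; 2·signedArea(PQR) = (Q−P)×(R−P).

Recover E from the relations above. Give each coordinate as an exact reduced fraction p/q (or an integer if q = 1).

1. E_x = -24595/1066  [2·signedArea(EAG) = 177384/533 ∩ 2·signedArea(EAC) = 228]
2. E_y = -6353/533  [2·signedArea(EAG) = 177384/533 ∩ 2·signedArea(EAC) = 228]
   → E = (-24595/1066, -6353/533)

E = (-24595/1066, -6353/533)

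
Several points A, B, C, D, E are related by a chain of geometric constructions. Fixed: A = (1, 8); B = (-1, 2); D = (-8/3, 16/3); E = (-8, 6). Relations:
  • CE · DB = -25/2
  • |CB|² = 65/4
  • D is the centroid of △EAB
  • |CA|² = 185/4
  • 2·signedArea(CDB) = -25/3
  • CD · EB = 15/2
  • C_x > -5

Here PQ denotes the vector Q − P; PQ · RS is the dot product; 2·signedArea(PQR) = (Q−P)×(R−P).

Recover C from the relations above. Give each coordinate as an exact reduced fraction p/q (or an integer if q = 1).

C = (-9/2, 4)

1. C_x = -9/2  [CD · EB = 15/2 ∩ 2·signedArea(CDB) = -25/3]
2. C_y = 4  [CD · EB = 15/2 ∩ 2·signedArea(CDB) = -25/3]
   → C = (-9/2, 4)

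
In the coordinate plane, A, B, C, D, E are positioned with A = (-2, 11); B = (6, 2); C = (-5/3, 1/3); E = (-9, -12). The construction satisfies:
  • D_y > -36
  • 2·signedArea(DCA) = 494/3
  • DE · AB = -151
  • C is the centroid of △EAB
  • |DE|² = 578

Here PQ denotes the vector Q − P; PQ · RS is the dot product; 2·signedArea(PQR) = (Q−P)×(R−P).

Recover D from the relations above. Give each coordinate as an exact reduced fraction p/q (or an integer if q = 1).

1. D_x = -16  [DE · AB = -151 ∩ 2·signedArea(DCA) = 494/3]
2. D_y = -35  [DE · AB = -151 ∩ 2·signedArea(DCA) = 494/3]
   → D = (-16, -35)

D = (-16, -35)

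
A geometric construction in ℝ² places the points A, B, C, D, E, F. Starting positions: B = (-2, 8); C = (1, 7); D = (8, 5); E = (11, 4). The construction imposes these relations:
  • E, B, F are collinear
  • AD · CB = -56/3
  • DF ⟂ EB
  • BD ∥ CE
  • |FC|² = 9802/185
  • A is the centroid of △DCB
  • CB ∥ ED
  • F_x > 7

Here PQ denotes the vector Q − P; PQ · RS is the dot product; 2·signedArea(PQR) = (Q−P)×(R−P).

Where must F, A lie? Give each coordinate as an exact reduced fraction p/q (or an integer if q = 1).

1. F_x = 1476/185  [E, B, F are collinear ∩ DF ⟂ EB]
2. F_y = 912/185  [E, B, F are collinear ∩ DF ⟂ EB]
   → F = (1476/185, 912/185)
3. A_x = 7/3  [A is the centroid of △DCB]
4. A_y = 20/3  [A is the centroid of △DCB]
   → A = (7/3, 20/3)

A = (7/3, 20/3)
F = (1476/185, 912/185)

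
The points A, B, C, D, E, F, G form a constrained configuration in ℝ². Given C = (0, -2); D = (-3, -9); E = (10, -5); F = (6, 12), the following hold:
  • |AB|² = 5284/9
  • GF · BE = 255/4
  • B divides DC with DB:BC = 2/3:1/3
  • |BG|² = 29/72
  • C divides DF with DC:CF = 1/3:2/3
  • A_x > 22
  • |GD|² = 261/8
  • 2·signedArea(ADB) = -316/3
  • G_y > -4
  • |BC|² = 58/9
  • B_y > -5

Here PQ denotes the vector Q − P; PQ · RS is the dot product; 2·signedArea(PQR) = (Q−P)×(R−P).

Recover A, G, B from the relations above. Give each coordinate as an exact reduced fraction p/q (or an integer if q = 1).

1. B_x = -1  [B divides DC with DB:BC = 2/3:1/3]
2. B_y = -13/3  [B divides DC with DB:BC = 2/3:1/3]
   → B = (-1, -13/3)
3. A_x = 23  [line -14/3·x + 2·y + 328/3 = 0 ∩ |AB|² = 5284/9]
4. A_y = -1  [line -14/3·x + 2·y + 328/3 = 0 ∩ |AB|² = 5284/9]
   → A = (23, -1)
5. G_x = -3/4  [line -11·x + 2/3·y + -23/4 = 0 ∩ |GD|² = 261/8]
6. G_y = -15/4  [line -11·x + 2/3·y + -23/4 = 0 ∩ |GD|² = 261/8]
   → G = (-3/4, -15/4)

A = (23, -1)
B = (-1, -13/3)
G = (-3/4, -15/4)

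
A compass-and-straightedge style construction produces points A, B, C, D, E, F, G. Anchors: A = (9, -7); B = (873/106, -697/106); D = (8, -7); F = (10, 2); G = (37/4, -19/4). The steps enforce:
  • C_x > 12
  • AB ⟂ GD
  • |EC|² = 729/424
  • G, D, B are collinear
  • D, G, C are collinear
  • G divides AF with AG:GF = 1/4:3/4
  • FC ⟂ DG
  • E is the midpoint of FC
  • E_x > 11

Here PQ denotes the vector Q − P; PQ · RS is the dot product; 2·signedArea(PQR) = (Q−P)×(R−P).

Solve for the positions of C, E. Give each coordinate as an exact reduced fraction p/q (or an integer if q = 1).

1. C_x = 1303/106  [D, G, C are collinear ∩ FC ⟂ DG]
2. C_y = 77/106  [D, G, C are collinear ∩ FC ⟂ DG]
   → C = (1303/106, 77/106)
3. E_x = 2363/212  [E is the midpoint of FC]
4. E_y = 289/212  [E is the midpoint of FC]
   → E = (2363/212, 289/212)

C = (1303/106, 77/106)
E = (2363/212, 289/212)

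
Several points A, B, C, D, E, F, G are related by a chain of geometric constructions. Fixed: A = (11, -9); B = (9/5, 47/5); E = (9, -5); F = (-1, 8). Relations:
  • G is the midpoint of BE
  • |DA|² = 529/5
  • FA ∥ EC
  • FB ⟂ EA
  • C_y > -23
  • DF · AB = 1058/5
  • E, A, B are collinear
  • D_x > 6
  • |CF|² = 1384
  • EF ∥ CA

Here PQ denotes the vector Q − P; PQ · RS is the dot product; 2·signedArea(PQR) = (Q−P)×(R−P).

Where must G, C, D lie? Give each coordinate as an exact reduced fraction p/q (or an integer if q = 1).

1. G_x = 27/5  [G is the midpoint of BE]
2. G_y = 11/5  [G is the midpoint of BE]
   → G = (27/5, 11/5)
3. C_x = 21  [EF ∥ CA ∩ FA ∥ EC]
4. C_y = -22  [EF ∥ CA ∩ FA ∥ EC]
   → C = (21, -22)
5. D_x = 32/5  [line 46/5·x + -92/5·y + -276/5 = 0 ∩ |DA|² = 529/5]
6. D_y = 1/5  [line 46/5·x + -92/5·y + -276/5 = 0 ∩ |DA|² = 529/5]
   → D = (32/5, 1/5)

C = (21, -22)
D = (32/5, 1/5)
G = (27/5, 11/5)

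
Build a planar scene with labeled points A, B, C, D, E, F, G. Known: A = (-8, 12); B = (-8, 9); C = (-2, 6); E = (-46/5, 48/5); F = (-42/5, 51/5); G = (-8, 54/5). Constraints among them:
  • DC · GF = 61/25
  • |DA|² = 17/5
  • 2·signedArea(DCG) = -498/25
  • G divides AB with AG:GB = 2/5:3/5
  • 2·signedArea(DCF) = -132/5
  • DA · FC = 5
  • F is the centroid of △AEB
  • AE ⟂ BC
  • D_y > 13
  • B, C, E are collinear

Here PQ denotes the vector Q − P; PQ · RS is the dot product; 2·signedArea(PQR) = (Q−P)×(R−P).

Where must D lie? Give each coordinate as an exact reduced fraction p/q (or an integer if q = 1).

1. D_x = -38/5  [2·signedArea(DCF) = -132/5 ∩ 2·signedArea(DCG) = -498/25]
2. D_y = 69/5  [2·signedArea(DCF) = -132/5 ∩ 2·signedArea(DCG) = -498/25]
   → D = (-38/5, 69/5)

D = (-38/5, 69/5)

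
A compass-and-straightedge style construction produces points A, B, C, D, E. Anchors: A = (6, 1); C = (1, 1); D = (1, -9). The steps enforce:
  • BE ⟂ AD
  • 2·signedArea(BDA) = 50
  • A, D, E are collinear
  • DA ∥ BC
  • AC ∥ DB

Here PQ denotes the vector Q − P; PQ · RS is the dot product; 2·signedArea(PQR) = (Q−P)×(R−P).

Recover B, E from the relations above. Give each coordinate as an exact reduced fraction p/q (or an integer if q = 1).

B = (-4, -9)
E = (0, -11)

1. B_x = -4  [DA ∥ BC ∩ AC ∥ DB]
2. B_y = -9  [DA ∥ BC ∩ AC ∥ DB]
   → B = (-4, -9)
3. E_x = 0  [A, D, E are collinear ∩ BE ⟂ AD]
4. E_y = -11  [A, D, E are collinear ∩ BE ⟂ AD]
   → E = (0, -11)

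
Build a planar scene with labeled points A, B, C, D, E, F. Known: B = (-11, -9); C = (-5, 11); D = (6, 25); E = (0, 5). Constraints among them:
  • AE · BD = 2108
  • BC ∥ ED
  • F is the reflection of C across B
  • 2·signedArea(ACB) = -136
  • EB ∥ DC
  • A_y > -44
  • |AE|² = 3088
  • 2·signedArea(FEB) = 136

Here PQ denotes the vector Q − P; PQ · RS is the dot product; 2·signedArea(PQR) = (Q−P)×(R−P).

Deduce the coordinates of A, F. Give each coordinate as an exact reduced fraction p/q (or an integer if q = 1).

1. A_x = -28  [2·signedArea(ACB) = -136 ∩ AE · BD = 2108]
2. A_y = -43  [2·signedArea(ACB) = -136 ∩ AE · BD = 2108]
   → A = (-28, -43)
3. F_x = -17  [F is the reflection of C across B]
4. F_y = -29  [F is the reflection of C across B]
   → F = (-17, -29)

A = (-28, -43)
F = (-17, -29)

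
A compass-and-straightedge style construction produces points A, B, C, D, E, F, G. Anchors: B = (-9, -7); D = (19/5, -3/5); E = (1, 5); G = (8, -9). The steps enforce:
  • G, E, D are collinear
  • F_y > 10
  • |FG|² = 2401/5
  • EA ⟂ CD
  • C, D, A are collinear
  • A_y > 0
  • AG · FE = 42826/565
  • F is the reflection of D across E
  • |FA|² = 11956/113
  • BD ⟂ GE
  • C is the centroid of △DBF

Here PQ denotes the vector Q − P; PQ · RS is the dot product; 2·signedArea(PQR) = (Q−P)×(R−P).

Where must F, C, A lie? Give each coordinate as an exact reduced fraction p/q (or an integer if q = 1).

A = (-107/565, 249/565)
C = (-7/3, 1)
F = (-9/5, 53/5)

1. F_x = -9/5  [F is the reflection of D across E]
2. F_y = 53/5  [F is the reflection of D across E]
   → F = (-9/5, 53/5)
3. C_x = -7/3  [C is the centroid of △DBF]
4. C_y = 1  [C is the centroid of △DBF]
   → C = (-7/3, 1)
5. A_x = -107/565  [C, D, A are collinear ∩ EA ⟂ CD]
6. A_y = 249/565  [C, D, A are collinear ∩ EA ⟂ CD]
   → A = (-107/565, 249/565)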